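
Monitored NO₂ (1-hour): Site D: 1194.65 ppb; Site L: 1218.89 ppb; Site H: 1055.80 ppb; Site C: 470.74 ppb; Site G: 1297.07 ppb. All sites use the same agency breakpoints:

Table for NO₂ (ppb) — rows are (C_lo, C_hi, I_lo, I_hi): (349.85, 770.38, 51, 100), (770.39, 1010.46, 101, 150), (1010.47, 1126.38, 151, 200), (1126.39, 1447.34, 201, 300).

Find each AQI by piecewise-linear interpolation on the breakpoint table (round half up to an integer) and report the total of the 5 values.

941

Site D 1194.65: bracket 1126.39–1447.34 → index 201–300; slope 99/320.95, offset 68.26.
AQI = 201 + 99/320.95·68.26 ≈ 222.06 ⇒ 222.
Site L: 1218.89 lies in 1126.39–1447.34, so I_lo=201, I_hi=300, C_lo=1126.39, C_hi=1447.34.
(300−201)/(1447.34−1126.39) × (1218.89−1126.39) + 201 = 99/320.95 × 92.50 + 201 ≈ 229.53 → 230.
Site H 1055.80: bracket 1010.47–1126.38 → index 151–200; slope 49/115.91, offset 45.33.
AQI = 151 + 49/115.91·45.33 ≈ 170.16 ⇒ 170.
Site C: 470.74 lies in 349.85–770.38, so I_lo=51, I_hi=100, C_lo=349.85, C_hi=770.38.
(100−51)/(770.38−349.85) × (470.74−349.85) + 51 = 49/420.53 × 120.89 + 51 ≈ 65.09 → 65.
Site G: 1297.07 lies in 1126.39–1447.34, so I_lo=201, I_hi=300, C_lo=1126.39, C_hi=1447.34.
(300−201)/(1447.34−1126.39) × (1297.07−1126.39) + 201 = 99/320.95 × 170.68 + 201 ≈ 253.65 → 254.
AQIs: Site D=222, Site L=230, Site H=170, Site C=65, Site G=254. Sum = 222 + 230 + 170 + 65 + 254 = 941.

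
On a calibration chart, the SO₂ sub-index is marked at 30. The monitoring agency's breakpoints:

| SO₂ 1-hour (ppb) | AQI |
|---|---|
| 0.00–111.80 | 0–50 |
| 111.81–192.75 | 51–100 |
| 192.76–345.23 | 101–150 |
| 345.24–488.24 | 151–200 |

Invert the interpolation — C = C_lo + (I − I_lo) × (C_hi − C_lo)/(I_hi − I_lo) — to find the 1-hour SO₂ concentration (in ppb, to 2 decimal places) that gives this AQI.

67.08

AQI 30 lies in the 0–50 band, which corresponds to 0.00–111.80 ppb.
C = 0.00 + (30−0)×(111.80−0.00)/(50−0) = 0.00 + 30×111.80/50 ≈ 67.0800 ppb → 67.08 ppb to 2 dp.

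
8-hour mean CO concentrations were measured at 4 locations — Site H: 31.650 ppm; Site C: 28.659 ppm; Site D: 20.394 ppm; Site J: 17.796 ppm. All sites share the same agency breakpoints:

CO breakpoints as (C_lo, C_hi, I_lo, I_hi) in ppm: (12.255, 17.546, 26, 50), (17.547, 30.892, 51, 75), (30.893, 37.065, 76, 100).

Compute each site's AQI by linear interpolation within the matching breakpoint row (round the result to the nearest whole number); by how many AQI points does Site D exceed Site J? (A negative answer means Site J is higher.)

Site H 31.650: bracket 30.893–37.065 → index 76–100; slope 24/6.172, offset 0.757.
AQI = 76 + 24/6.172·0.757 ≈ 78.94 ⇒ 79.
Site C 28.659: bracket 17.547–30.892 → index 51–75; slope 24/13.345, offset 11.112.
AQI = 51 + 24/13.345·11.112 ≈ 70.98 ⇒ 71.
Site D: 20.394 ∈ [17.547, 30.892] ↔ index [51, 75].
51 + (20.394−17.547)·(75−51)/(30.892−17.547) = 51 + 2.847·24/13.345 ≈ 56.12, so AQI = 56.
Site J: 17.796 lies in 17.547–30.892, so I_lo=51, I_hi=75, C_lo=17.547, C_hi=30.892.
(75−51)/(30.892−17.547) × (17.796−17.547) + 51 = 24/13.345 × 0.249 + 51 ≈ 51.45 → 51.
AQIs: Site H=79, Site C=71, Site D=56, Site J=51. Site D (56) − Site J (51) = 5.

5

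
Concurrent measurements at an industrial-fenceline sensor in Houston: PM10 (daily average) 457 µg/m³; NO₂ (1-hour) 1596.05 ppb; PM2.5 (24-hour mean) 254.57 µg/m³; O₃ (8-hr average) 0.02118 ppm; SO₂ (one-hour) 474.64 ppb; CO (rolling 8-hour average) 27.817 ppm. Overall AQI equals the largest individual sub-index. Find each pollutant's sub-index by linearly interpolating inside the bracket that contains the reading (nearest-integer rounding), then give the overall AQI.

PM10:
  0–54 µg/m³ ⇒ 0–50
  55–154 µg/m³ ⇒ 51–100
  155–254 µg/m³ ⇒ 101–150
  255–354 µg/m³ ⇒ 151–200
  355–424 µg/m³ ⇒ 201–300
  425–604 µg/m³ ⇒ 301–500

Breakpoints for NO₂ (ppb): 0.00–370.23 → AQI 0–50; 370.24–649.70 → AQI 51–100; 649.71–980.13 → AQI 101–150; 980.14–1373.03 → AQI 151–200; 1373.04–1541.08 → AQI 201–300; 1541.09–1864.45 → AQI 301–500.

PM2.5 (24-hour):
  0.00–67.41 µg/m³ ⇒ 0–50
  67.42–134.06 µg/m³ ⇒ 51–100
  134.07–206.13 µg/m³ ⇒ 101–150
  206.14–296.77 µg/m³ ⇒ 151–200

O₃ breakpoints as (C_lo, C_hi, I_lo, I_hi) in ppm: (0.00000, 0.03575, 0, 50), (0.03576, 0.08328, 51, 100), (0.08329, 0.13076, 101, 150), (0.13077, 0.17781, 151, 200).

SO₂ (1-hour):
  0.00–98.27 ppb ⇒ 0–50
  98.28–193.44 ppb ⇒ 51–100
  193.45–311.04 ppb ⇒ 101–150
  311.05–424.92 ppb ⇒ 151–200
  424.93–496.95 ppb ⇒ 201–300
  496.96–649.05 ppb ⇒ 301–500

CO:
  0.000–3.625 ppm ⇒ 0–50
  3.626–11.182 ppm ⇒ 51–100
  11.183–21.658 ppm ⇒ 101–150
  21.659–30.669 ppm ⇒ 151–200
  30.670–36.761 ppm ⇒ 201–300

337

PM10: 457 lies in 425–604, so I_lo=301, I_hi=500, C_lo=425, C_hi=604.
(500−301)/(604−425) × (457−425) + 301 = 199/179 × 32 + 301 ≈ 336.58 → 337.
NO₂: 1596.05 lies in 1541.09–1864.45, so I_lo=301, I_hi=500, C_lo=1541.09, C_hi=1864.45.
(500−301)/(1864.45−1541.09) × (1596.05−1541.09) + 301 = 199/323.36 × 54.96 + 301 ≈ 334.82 → 335.
PM2.5 254.57: bracket 206.14–296.77 → index 151–200; slope 49/90.63, offset 48.43.
AQI = 151 + 49/90.63·48.43 ≈ 177.18 ⇒ 177.
O₃ 0.02118: bracket 0.00000–0.03575 → index 0–50; slope 50/0.03575, offset 0.02118.
AQI = 0 + 50/0.03575·0.02118 ≈ 29.62 ⇒ 30.
SO₂: 474.64 lies in 424.93–496.95, so I_lo=201, I_hi=300, C_lo=424.93, C_hi=496.95.
(300−201)/(496.95−424.93) × (474.64−424.93) + 201 = 99/72.02 × 49.71 + 201 ≈ 269.33 → 269.
CO: 27.817 lies in 21.659–30.669, so I_lo=151, I_hi=200, C_lo=21.659, C_hi=30.669.
(200−151)/(30.669−21.659) × (27.817−21.659) + 151 = 49/9.010 × 6.158 + 151 ≈ 184.49 → 184.
Sub-indices: PM10→337, NO₂→335, PM2.5→177, O₃→30, SO₂→269, CO→184. Overall AQI = max = 337; dominant pollutant is PM10.
AQI 337: Hazardous.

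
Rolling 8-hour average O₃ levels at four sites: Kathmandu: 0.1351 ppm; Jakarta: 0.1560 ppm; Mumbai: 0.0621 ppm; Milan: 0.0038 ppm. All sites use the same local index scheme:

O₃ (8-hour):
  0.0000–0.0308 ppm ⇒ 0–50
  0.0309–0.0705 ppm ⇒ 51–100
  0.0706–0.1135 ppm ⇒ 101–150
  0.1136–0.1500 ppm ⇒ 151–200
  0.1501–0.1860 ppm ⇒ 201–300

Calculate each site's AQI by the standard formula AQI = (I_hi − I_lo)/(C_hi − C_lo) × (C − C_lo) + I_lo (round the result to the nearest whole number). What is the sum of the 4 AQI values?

Kathmandu: 0.1351 ∈ [0.1136, 0.1500] ↔ index [151, 200].
151 + (0.1351−0.1136)·(200−151)/(0.1500−0.1136) = 151 + 0.0215·49/0.0364 ≈ 179.94, so AQI = 180.
Jakarta: 0.1560 lies in 0.1501–0.1860, so I_lo=201, I_hi=300, C_lo=0.1501, C_hi=0.1860.
(300−201)/(0.1860−0.1501) × (0.1560−0.1501) + 201 = 99/0.0359 × 0.0059 + 201 ≈ 217.27 → 217.
Mumbai 0.0621: bracket 0.0309–0.0705 → index 51–100; slope 49/0.0396, offset 0.0312.
AQI = 51 + 49/0.0396·0.0312 ≈ 89.61 ⇒ 90.
Milan: 0.0038 lies in 0.0000–0.0308, so I_lo=0, I_hi=50, C_lo=0.0000, C_hi=0.0308.
(50−0)/(0.0308−0.0000) × (0.0038−0.0000) + 0 = 50/0.0308 × 0.0038 + 0 ≈ 6.17 → 6.
AQIs: Kathmandu=180, Jakarta=217, Mumbai=90, Milan=6. Sum = 180 + 217 + 90 + 6 = 493.

493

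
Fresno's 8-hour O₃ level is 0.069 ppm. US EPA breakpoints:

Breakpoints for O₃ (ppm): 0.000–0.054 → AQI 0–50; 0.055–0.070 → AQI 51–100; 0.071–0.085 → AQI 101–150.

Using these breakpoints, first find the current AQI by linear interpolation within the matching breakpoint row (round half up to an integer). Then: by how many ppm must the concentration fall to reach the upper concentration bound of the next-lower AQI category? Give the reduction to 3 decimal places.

0.015

O₃: 0.069 ∈ [0.055, 0.070] ↔ index [51, 100].
51 + (0.069−0.055)·(100−51)/(0.070−0.055) = 51 + 0.014·49/0.015 ≈ 96.73, so AQI = 97.
Current AQI 97 is in the Moderate range (51–100). The next-lower category tops out at AQI 50, whose upper concentration bound is 0.054 ppm.
Reduction needed = 0.069 − 0.054 = 0.015 ppm.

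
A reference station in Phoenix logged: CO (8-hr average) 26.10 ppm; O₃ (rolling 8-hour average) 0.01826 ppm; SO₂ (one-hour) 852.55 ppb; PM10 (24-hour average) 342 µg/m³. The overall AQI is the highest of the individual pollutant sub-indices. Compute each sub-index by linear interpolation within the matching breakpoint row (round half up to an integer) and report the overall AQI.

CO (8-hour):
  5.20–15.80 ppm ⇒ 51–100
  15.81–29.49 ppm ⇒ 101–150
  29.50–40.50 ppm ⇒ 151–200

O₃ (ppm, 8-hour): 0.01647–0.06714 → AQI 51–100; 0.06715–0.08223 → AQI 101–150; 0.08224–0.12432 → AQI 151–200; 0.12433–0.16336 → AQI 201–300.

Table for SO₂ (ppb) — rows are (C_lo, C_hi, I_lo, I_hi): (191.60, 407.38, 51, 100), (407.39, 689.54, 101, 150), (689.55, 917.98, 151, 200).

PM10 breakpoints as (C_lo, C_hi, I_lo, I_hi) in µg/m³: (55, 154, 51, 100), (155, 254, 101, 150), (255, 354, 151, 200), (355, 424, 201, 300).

CO 26.10: bracket 15.81–29.49 → index 101–150; slope 49/13.68, offset 10.29.
AQI = 101 + 49/13.68·10.29 ≈ 137.86 ⇒ 138.
O₃: 0.01826 ∈ [0.01647, 0.06714] ↔ index [51, 100].
51 + (0.01826−0.01647)·(100−51)/(0.06714−0.01647) = 51 + 0.00179·49/0.05067 ≈ 52.73, so AQI = 53.
SO₂ 852.55: bracket 689.55–917.98 → index 151–200; slope 49/228.43, offset 163.00.
AQI = 151 + 49/228.43·163.00 ≈ 185.96 ⇒ 186.
PM10: 342 lies in 255–354, so I_lo=151, I_hi=200, C_lo=255, C_hi=354.
(200−151)/(354−255) × (342−255) + 151 = 49/99 × 87 + 151 ≈ 194.06 → 194.
Sub-indices: CO→138, O₃→53, SO₂→186, PM10→194. Overall AQI = max = 194; dominant pollutant is PM10.

194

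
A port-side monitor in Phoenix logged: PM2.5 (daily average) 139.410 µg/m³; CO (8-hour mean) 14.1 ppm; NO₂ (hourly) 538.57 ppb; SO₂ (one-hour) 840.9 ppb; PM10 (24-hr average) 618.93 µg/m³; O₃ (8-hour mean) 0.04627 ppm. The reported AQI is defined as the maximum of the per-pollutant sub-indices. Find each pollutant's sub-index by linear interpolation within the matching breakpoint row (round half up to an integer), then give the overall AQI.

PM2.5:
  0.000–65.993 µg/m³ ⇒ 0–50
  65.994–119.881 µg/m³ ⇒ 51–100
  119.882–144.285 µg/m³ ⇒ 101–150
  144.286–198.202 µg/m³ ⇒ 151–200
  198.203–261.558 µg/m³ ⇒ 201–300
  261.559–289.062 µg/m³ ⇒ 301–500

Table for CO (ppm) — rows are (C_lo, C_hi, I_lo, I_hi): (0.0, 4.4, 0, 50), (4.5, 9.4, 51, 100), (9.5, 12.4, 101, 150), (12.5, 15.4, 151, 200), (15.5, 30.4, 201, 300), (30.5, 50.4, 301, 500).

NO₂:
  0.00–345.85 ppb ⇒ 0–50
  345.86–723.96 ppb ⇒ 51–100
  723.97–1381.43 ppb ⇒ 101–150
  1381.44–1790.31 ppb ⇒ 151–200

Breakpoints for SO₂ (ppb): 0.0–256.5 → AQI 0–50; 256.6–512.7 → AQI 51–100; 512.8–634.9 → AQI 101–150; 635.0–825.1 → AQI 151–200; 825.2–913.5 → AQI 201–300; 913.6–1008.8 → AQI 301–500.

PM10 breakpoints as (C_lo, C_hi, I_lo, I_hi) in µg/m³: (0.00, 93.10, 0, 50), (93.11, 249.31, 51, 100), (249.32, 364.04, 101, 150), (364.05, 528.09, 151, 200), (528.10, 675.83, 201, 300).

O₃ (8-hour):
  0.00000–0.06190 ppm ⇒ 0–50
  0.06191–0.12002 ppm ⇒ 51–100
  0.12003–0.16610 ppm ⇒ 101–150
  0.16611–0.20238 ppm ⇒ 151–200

262

PM2.5: 139.410 lies in 119.882–144.285, so I_lo=101, I_hi=150, C_lo=119.882, C_hi=144.285.
(150−101)/(144.285−119.882) × (139.410−119.882) + 101 = 49/24.403 × 19.528 + 101 ≈ 140.21 → 140.
CO 14.1: bracket 12.5–15.4 → index 151–200; slope 49/2.9, offset 1.6.
AQI = 151 + 49/2.9·1.6 ≈ 178.03 ⇒ 178.
NO₂: 538.57 ∈ [345.86, 723.96] ↔ index [51, 100].
51 + (538.57−345.86)·(100−51)/(723.96−345.86) = 51 + 192.71·49/378.10 ≈ 75.97, so AQI = 76.
SO₂: row 825.2–913.5 (AQI 201–300). (300−201)·(840.9−825.2)/(913.5−825.2) + 201 = 99·15.7/88.3 + 201 ≈ 218.60 → 219.
PM10: row 528.10–675.83 (AQI 201–300). (300−201)·(618.93−528.10)/(675.83−528.10) + 201 = 99·90.83/147.73 + 201 ≈ 261.87 → 262.
O₃: row 0.00000–0.06190 (AQI 0–50). (50−0)·(0.04627−0.00000)/(0.06190−0.00000) + 0 = 50·0.04627/0.06190 + 0 ≈ 37.37 → 37.
Sub-indices: PM2.5→140, CO→178, NO₂→76, SO₂→219, PM10→262, O₃→37. Overall AQI = max = 262; dominant pollutant is PM10.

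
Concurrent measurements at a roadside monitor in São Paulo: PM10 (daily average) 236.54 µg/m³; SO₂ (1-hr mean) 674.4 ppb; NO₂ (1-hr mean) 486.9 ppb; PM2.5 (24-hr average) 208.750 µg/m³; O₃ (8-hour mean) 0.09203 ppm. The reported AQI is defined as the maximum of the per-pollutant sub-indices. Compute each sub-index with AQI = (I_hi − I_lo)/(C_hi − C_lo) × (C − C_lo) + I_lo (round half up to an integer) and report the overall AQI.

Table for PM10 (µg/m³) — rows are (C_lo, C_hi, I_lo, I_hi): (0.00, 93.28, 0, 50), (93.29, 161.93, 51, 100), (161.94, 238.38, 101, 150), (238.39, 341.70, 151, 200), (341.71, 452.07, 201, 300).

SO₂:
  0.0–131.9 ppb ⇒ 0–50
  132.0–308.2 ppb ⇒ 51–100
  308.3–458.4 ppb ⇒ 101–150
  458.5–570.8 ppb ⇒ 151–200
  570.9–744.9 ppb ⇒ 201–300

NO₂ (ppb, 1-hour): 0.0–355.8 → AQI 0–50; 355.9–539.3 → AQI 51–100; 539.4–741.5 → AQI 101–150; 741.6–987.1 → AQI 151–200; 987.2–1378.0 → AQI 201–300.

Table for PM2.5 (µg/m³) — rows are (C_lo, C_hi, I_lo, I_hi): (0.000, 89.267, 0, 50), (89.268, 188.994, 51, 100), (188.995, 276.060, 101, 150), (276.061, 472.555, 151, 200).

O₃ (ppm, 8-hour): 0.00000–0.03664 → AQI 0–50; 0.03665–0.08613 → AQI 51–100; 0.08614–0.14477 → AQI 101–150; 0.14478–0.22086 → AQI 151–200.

PM10: 236.54 lies in 161.94–238.38, so I_lo=101, I_hi=150, C_lo=161.94, C_hi=238.38.
(150−101)/(238.38−161.94) × (236.54−161.94) + 101 = 49/76.44 × 74.60 + 101 ≈ 148.82 → 149.
SO₂: row 570.9–744.9 (AQI 201–300). (300−201)·(674.4−570.9)/(744.9−570.9) + 201 = 99·103.5/174.0 + 201 ≈ 259.89 → 260.
NO₂ 486.9: bracket 355.9–539.3 → index 51–100; slope 49/183.4, offset 131.0.
AQI = 51 + 49/183.4·131.0 ≈ 86.00 ⇒ 86.
PM2.5: 208.750 ∈ [188.995, 276.060] ↔ index [101, 150].
101 + (208.750−188.995)·(150−101)/(276.060−188.995) = 101 + 19.755·49/87.065 ≈ 112.12, so AQI = 112.
O₃: 0.09203 ∈ [0.08614, 0.14477] ↔ index [101, 150].
101 + (0.09203−0.08614)·(150−101)/(0.14477−0.08614) = 101 + 0.00589·49/0.05863 ≈ 105.92, so AQI = 106.
Sub-indices: PM10→149, SO₂→260, NO₂→86, PM2.5→112, O₃→106. Overall AQI = max = 260; dominant pollutant is SO₂.

260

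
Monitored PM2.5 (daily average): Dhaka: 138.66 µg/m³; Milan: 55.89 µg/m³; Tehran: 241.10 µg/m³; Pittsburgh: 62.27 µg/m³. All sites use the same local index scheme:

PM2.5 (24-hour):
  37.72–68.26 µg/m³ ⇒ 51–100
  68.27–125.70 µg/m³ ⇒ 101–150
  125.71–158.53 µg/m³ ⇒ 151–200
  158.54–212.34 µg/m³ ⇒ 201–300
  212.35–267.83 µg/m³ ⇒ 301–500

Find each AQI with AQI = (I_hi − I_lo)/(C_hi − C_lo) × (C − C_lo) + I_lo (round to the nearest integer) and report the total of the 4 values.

Dhaka: row 125.71–158.53 (AQI 151–200). (200−151)·(138.66−125.71)/(158.53−125.71) + 151 = 49·12.95/32.82 + 151 ≈ 170.33 → 170.
Milan 55.89: bracket 37.72–68.26 → index 51–100; slope 49/30.54, offset 18.17.
AQI = 51 + 49/30.54·18.17 ≈ 80.15 ⇒ 80.
Tehran: 241.10 lies in 212.35–267.83, so I_lo=301, I_hi=500, C_lo=212.35, C_hi=267.83.
(500−301)/(267.83−212.35) × (241.10−212.35) + 301 = 199/55.48 × 28.75 + 301 ≈ 404.12 → 404.
Pittsburgh 62.27: bracket 37.72–68.26 → index 51–100; slope 49/30.54, offset 24.55.
AQI = 51 + 49/30.54·24.55 ≈ 90.39 ⇒ 90.
AQIs: Dhaka=170, Milan=80, Tehran=404, Pittsburgh=90. Sum = 170 + 80 + 404 + 90 = 744.

744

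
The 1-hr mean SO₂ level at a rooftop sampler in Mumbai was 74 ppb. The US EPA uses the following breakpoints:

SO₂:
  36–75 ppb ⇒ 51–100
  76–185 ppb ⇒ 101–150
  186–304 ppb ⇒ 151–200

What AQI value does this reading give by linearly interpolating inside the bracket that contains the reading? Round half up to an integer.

99

SO₂: row 36–75 (AQI 51–100). (100−51)·(74−36)/(75−36) + 51 = 49·38/39 + 51 ≈ 98.74 → 99.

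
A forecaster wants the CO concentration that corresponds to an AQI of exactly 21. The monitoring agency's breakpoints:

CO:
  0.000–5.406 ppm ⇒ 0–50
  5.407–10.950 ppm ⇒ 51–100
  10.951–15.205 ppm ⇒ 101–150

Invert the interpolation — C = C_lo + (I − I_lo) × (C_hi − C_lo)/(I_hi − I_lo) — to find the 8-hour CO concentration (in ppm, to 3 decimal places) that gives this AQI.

2.271

AQI 21 lies in the 0–50 band, which corresponds to 0.000–5.406 ppm.
C = 0.000 + (21−0)×(5.406−0.000)/(50−0) = 0.000 + 21×5.406/50 ≈ 2.27052 ppm → 2.271 ppm to 3 dp.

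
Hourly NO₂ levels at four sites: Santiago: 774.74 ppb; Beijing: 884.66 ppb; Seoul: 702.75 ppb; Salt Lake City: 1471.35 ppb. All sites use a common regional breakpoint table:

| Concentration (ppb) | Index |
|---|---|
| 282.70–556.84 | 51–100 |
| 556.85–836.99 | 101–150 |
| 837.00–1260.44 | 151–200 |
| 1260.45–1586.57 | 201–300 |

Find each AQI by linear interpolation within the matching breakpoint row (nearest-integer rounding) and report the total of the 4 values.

688

Santiago: row 556.85–836.99 (AQI 101–150). (150−101)·(774.74−556.85)/(836.99−556.85) + 101 = 49·217.89/280.14 + 101 ≈ 139.11 → 139.
Beijing 884.66: bracket 837.00–1260.44 → index 151–200; slope 49/423.44, offset 47.66.
AQI = 151 + 49/423.44·47.66 ≈ 156.52 ⇒ 157.
Seoul: row 556.85–836.99 (AQI 101–150). (150−101)·(702.75−556.85)/(836.99−556.85) + 101 = 49·145.90/280.14 + 101 ≈ 126.52 → 127.
Salt Lake City 1471.35: bracket 1260.45–1586.57 → index 201–300; slope 99/326.12, offset 210.90.
AQI = 201 + 99/326.12·210.90 ≈ 265.02 ⇒ 265.
AQIs: Santiago=139, Beijing=157, Seoul=127, Salt Lake City=265. Sum = 139 + 157 + 127 + 265 = 688.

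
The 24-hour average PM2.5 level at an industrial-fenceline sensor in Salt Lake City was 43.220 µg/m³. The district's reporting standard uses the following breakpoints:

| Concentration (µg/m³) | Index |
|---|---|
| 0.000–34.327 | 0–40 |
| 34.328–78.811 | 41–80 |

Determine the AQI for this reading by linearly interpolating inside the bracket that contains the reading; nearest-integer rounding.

49

PM2.5: row 34.328–78.811 (AQI 41–80). (80−41)·(43.220−34.328)/(78.811−34.328) + 41 = 39·8.892/44.483 + 41 ≈ 48.80 → 49.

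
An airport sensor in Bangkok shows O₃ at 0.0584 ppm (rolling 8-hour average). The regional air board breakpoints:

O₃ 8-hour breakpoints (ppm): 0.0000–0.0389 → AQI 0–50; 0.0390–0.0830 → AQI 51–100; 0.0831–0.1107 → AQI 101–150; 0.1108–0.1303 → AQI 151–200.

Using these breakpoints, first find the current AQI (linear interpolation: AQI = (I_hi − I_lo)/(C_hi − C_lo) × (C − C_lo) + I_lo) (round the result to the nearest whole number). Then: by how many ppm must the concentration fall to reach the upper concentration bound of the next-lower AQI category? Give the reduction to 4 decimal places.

O₃: row 0.0390–0.0830 (AQI 51–100). (100−51)·(0.0584−0.0390)/(0.0830−0.0390) + 51 = 49·0.0194/0.0440 + 51 ≈ 72.60 → 73.
Current AQI 73 is in the Moderate range (51–100). The next-lower category tops out at AQI 50, whose upper concentration bound is 0.0389 ppm.
Reduction needed = 0.0584 − 0.0389 = 0.0195 ppm.

0.0195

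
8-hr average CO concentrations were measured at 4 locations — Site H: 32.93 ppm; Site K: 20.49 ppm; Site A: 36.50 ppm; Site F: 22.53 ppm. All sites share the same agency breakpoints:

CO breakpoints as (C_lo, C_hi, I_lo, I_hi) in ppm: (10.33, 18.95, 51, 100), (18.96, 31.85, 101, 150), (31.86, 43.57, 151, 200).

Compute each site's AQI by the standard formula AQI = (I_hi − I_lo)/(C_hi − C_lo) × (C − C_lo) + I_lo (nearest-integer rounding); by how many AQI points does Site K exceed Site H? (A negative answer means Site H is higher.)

-48

Site H 32.93: bracket 31.86–43.57 → index 151–200; slope 49/11.71, offset 1.07.
AQI = 151 + 49/11.71·1.07 ≈ 155.48 ⇒ 155.
Site K: 20.49 ∈ [18.96, 31.85] ↔ index [101, 150].
101 + (20.49−18.96)·(150−101)/(31.85−18.96) = 101 + 1.53·49/12.89 ≈ 106.82, so AQI = 107.
Site A: row 31.86–43.57 (AQI 151–200). (200−151)·(36.50−31.86)/(43.57−31.86) + 151 = 49·4.64/11.71 + 151 ≈ 170.42 → 170.
Site F: 22.53 lies in 18.96–31.85, so I_lo=101, I_hi=150, C_lo=18.96, C_hi=31.85.
(150−101)/(31.85−18.96) × (22.53−18.96) + 101 = 49/12.89 × 3.57 + 101 ≈ 114.57 → 115.
AQIs: Site H=155, Site K=107, Site A=170, Site F=115. Site K (107) − Site H (155) = -48.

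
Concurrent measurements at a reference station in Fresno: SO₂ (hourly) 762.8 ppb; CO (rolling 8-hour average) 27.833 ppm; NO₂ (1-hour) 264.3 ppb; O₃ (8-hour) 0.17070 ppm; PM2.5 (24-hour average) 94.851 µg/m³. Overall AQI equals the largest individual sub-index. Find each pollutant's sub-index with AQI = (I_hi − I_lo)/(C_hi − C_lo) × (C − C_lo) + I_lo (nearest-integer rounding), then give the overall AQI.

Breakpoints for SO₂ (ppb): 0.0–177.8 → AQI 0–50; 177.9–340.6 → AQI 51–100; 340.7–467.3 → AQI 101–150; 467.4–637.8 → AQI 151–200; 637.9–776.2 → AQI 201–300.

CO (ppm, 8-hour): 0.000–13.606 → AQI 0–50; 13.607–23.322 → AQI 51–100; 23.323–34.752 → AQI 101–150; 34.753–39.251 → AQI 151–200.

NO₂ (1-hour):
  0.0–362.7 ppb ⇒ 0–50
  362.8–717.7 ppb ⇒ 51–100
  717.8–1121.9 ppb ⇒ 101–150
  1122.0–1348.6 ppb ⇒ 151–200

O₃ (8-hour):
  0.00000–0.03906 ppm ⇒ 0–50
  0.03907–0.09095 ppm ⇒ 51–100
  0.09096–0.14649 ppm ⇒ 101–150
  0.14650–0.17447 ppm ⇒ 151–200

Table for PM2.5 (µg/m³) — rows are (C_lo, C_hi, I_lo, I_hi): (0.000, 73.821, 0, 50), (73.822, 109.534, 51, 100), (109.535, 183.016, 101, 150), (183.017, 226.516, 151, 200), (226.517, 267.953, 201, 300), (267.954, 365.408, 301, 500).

SO₂ 762.8: bracket 637.9–776.2 → index 201–300; slope 99/138.3, offset 124.9.
AQI = 201 + 99/138.3·124.9 ≈ 290.41 ⇒ 290.
CO 27.833: bracket 23.323–34.752 → index 101–150; slope 49/11.429, offset 4.510.
AQI = 101 + 49/11.429·4.510 ≈ 120.34 ⇒ 120.
NO₂: 264.3 ∈ [0.0, 362.7] ↔ index [0, 50].
0 + (264.3−0.0)·(50−0)/(362.7−0.0) = 0 + 264.3·50/362.7 ≈ 36.44, so AQI = 36.
O₃ 0.17070: bracket 0.14650–0.17447 → index 151–200; slope 49/0.02797, offset 0.02420.
AQI = 151 + 49/0.02797·0.02420 ≈ 193.40 ⇒ 193.
PM2.5: 94.851 lies in 73.822–109.534, so I_lo=51, I_hi=100, C_lo=73.822, C_hi=109.534.
(100−51)/(109.534−73.822) × (94.851−73.822) + 51 = 49/35.712 × 21.029 + 51 ≈ 79.85 → 80.
Sub-indices: SO₂→290, CO→120, NO₂→36, O₃→193, PM2.5→80. Overall AQI = max = 290; dominant pollutant is SO₂.

290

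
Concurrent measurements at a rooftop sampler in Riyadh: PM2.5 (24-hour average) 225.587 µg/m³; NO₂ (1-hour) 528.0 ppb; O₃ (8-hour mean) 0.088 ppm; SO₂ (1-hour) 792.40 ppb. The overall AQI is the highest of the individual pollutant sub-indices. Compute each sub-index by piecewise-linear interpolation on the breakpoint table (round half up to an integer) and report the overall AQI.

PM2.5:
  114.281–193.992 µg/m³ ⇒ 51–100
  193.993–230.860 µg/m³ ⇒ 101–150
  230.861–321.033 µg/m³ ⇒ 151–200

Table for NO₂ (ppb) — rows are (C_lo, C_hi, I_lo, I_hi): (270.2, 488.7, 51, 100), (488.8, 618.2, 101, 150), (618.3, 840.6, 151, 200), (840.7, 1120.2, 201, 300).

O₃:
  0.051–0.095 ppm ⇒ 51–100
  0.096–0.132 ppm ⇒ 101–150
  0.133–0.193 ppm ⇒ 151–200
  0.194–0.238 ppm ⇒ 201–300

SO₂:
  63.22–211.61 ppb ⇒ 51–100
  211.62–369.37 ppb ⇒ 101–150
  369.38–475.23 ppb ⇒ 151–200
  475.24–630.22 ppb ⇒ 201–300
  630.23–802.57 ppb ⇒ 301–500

PM2.5: 225.587 ∈ [193.993, 230.860] ↔ index [101, 150].
101 + (225.587−193.993)·(150−101)/(230.860−193.993) = 101 + 31.594·49/36.867 ≈ 142.99, so AQI = 143.
NO₂: 528.0 lies in 488.8–618.2, so I_lo=101, I_hi=150, C_lo=488.8, C_hi=618.2.
(150−101)/(618.2−488.8) × (528.0−488.8) + 101 = 49/129.4 × 39.2 + 101 ≈ 115.84 → 116.
O₃: 0.088 ∈ [0.051, 0.095] ↔ index [51, 100].
51 + (0.088−0.051)·(100−51)/(0.095−0.051) = 51 + 0.037·49/0.044 ≈ 92.20, so AQI = 92.
SO₂: 792.40 ∈ [630.23, 802.57] ↔ index [301, 500].
301 + (792.40−630.23)·(500−301)/(802.57−630.23) = 301 + 162.17·199/172.34 ≈ 488.26, so AQI = 488.
Sub-indices: PM2.5→143, NO₂→116, O₃→92, SO₂→488. Overall AQI = max = 488; dominant pollutant is SO₂.
AQI 488: Hazardous.

488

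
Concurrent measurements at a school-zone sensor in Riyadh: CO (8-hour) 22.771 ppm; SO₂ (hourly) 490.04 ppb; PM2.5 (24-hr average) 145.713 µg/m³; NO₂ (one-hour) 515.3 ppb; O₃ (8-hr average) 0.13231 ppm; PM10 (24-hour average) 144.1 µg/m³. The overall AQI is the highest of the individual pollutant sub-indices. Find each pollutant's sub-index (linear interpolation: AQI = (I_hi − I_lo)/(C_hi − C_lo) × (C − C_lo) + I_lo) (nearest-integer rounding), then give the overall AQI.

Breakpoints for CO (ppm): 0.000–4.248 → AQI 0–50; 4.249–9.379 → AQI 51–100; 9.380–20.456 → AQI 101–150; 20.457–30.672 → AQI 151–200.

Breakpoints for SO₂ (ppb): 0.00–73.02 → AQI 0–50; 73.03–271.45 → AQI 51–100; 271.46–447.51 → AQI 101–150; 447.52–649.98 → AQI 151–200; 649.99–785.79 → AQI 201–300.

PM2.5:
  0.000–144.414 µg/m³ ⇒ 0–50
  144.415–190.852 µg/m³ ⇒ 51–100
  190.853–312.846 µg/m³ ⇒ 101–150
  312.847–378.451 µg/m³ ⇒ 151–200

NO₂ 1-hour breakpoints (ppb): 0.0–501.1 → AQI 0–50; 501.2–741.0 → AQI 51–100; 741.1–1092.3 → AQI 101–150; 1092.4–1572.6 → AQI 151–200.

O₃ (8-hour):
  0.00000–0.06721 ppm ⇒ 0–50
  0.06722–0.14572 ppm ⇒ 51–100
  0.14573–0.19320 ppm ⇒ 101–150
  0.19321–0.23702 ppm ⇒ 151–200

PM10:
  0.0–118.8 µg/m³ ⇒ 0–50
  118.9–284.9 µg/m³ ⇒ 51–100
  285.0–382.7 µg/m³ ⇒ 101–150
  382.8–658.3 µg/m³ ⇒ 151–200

162

CO: 22.771 ∈ [20.457, 30.672] ↔ index [151, 200].
151 + (22.771−20.457)·(200−151)/(30.672−20.457) = 151 + 2.314·49/10.215 ≈ 162.10, so AQI = 162.
SO₂ 490.04: bracket 447.52–649.98 → index 151–200; slope 49/202.46, offset 42.52.
AQI = 151 + 49/202.46·42.52 ≈ 161.29 ⇒ 161.
PM2.5: 145.713 ∈ [144.415, 190.852] ↔ index [51, 100].
51 + (145.713−144.415)·(100−51)/(190.852−144.415) = 51 + 1.298·49/46.437 ≈ 52.37, so AQI = 52.
NO₂: row 501.2–741.0 (AQI 51–100). (100−51)·(515.3−501.2)/(741.0−501.2) + 51 = 49·14.1/239.8 + 51 ≈ 53.88 → 54.
O₃ 0.13231: bracket 0.06722–0.14572 → index 51–100; slope 49/0.07850, offset 0.06509.
AQI = 51 + 49/0.07850·0.06509 ≈ 91.63 ⇒ 92.
PM10: 144.1 lies in 118.9–284.9, so I_lo=51, I_hi=100, C_lo=118.9, C_hi=284.9.
(100−51)/(284.9−118.9) × (144.1−118.9) + 51 = 49/166.0 × 25.2 + 51 ≈ 58.44 → 58.
Sub-indices: CO→162, SO₂→161, PM2.5→52, NO₂→54, O₃→92, PM10→58. Overall AQI = max = 162; dominant pollutant is CO.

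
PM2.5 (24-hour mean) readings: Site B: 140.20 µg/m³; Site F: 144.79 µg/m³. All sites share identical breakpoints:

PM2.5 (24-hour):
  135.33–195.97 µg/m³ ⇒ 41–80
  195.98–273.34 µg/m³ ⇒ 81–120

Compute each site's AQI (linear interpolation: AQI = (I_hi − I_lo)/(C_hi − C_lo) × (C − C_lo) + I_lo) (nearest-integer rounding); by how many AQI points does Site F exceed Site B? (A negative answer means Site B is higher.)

Site B: 140.20 lies in 135.33–195.97, so I_lo=41, I_hi=80, C_lo=135.33, C_hi=195.97.
(80−41)/(195.97−135.33) × (140.20−135.33) + 41 = 39/60.64 × 4.87 + 41 ≈ 44.13 → 44.
Site F: 144.79 lies in 135.33–195.97, so I_lo=41, I_hi=80, C_lo=135.33, C_hi=195.97.
(80−41)/(195.97−135.33) × (144.79−135.33) + 41 = 39/60.64 × 9.46 + 41 ≈ 47.08 → 47.
AQIs: Site B=44, Site F=47. Site F (47) − Site B (44) = 3.

3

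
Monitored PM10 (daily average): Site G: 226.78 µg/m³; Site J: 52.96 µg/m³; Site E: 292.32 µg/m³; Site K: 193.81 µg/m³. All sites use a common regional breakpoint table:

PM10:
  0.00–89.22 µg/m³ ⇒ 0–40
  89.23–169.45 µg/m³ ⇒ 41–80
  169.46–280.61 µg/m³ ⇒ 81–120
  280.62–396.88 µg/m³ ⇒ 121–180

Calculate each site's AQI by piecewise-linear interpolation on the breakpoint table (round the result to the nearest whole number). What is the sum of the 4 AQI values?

Site G: row 169.46–280.61 (AQI 81–120). (120−81)·(226.78−169.46)/(280.61−169.46) + 81 = 39·57.32/111.15 + 81 ≈ 101.11 → 101.
Site J 52.96: bracket 0.00–89.22 → index 0–40; slope 40/89.22, offset 52.96.
AQI = 0 + 40/89.22·52.96 ≈ 23.74 ⇒ 24.
Site E 292.32: bracket 280.62–396.88 → index 121–180; slope 59/116.26, offset 11.70.
AQI = 121 + 59/116.26·11.70 ≈ 126.94 ⇒ 127.
Site K: 193.81 lies in 169.46–280.61, so I_lo=81, I_hi=120, C_lo=169.46, C_hi=280.61.
(120−81)/(280.61−169.46) × (193.81−169.46) + 81 = 39/111.15 × 24.35 + 81 ≈ 89.54 → 90.
AQIs: Site G=101, Site J=24, Site E=127, Site K=90. Sum = 101 + 24 + 127 + 90 = 342.

342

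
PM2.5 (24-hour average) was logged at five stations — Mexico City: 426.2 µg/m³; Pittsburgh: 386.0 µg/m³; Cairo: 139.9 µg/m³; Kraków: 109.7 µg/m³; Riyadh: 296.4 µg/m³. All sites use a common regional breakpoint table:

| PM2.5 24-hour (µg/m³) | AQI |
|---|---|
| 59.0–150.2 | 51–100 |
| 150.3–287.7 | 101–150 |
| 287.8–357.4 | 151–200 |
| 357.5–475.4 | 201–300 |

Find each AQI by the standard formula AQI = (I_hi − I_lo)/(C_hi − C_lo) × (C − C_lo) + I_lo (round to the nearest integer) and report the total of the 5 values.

813

Mexico City 426.2: bracket 357.5–475.4 → index 201–300; slope 99/117.9, offset 68.7.
AQI = 201 + 99/117.9·68.7 ≈ 258.69 ⇒ 259.
Pittsburgh: row 357.5–475.4 (AQI 201–300). (300−201)·(386.0−357.5)/(475.4−357.5) + 201 = 99·28.5/117.9 + 201 ≈ 224.93 → 225.
Cairo: 139.9 lies in 59.0–150.2, so I_lo=51, I_hi=100, C_lo=59.0, C_hi=150.2.
(100−51)/(150.2−59.0) × (139.9−59.0) + 51 = 49/91.2 × 80.9 + 51 ≈ 94.47 → 94.
Kraków: row 59.0–150.2 (AQI 51–100). (100−51)·(109.7−59.0)/(150.2−59.0) + 51 = 49·50.7/91.2 + 51 ≈ 78.24 → 78.
Riyadh: 296.4 lies in 287.8–357.4, so I_lo=151, I_hi=200, C_lo=287.8, C_hi=357.4.
(200−151)/(357.4−287.8) × (296.4−287.8) + 151 = 49/69.6 × 8.6 + 151 ≈ 157.05 → 157.
AQIs: Mexico City=259, Pittsburgh=225, Cairo=94, Kraków=78, Riyadh=157. Sum = 259 + 225 + 94 + 78 + 157 = 813.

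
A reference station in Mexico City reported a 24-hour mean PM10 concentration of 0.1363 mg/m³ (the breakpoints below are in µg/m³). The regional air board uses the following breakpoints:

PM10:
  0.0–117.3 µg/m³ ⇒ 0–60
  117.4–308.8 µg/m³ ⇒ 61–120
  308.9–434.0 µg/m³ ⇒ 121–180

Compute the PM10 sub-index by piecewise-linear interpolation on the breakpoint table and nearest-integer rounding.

Convert: 0.1363 mg/m³ = 136.3 µg/m³.
PM10: row 117.4–308.8 (AQI 61–120). (120−61)·(136.3−117.4)/(308.8−117.4) + 61 = 59·18.9/191.4 + 61 ≈ 66.83 → 67.

67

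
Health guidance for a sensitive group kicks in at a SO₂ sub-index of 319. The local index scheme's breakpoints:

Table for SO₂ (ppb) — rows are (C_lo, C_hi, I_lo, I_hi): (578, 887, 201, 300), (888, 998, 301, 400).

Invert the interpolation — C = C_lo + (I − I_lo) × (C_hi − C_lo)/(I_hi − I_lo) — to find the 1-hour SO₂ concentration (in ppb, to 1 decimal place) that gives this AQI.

AQI 319 lies in the 301–400 band, which corresponds to 888–998 ppb.
C = 888 + (319−301)×(998−888)/(400−301) = 888 + 18×110/99 ≈ 908.000 ppb → 908.0 ppb to 1 dp.

908.0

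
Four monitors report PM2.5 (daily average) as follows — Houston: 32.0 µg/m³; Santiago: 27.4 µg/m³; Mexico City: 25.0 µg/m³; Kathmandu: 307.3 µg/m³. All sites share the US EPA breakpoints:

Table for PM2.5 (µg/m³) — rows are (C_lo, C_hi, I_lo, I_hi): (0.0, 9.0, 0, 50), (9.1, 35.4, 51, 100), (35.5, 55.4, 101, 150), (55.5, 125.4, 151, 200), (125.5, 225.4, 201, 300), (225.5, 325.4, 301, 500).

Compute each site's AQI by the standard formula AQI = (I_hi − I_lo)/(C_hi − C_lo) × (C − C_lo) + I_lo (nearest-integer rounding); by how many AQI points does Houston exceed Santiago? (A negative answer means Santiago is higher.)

Houston: row 9.1–35.4 (AQI 51–100). (100−51)·(32.0−9.1)/(35.4−9.1) + 51 = 49·22.9/26.3 + 51 ≈ 93.67 → 94.
Santiago: row 9.1–35.4 (AQI 51–100). (100−51)·(27.4−9.1)/(35.4−9.1) + 51 = 49·18.3/26.3 + 51 ≈ 85.10 → 85.
Mexico City: row 9.1–35.4 (AQI 51–100). (100−51)·(25.0−9.1)/(35.4−9.1) + 51 = 49·15.9/26.3 + 51 ≈ 80.62 → 81.
Kathmandu: row 225.5–325.4 (AQI 301–500). (500−301)·(307.3−225.5)/(325.4−225.5) + 301 = 199·81.8/99.9 + 301 ≈ 463.94 → 464.
AQIs: Houston=94, Santiago=85, Mexico City=81, Kathmandu=464. Houston (94) − Santiago (85) = 9.

9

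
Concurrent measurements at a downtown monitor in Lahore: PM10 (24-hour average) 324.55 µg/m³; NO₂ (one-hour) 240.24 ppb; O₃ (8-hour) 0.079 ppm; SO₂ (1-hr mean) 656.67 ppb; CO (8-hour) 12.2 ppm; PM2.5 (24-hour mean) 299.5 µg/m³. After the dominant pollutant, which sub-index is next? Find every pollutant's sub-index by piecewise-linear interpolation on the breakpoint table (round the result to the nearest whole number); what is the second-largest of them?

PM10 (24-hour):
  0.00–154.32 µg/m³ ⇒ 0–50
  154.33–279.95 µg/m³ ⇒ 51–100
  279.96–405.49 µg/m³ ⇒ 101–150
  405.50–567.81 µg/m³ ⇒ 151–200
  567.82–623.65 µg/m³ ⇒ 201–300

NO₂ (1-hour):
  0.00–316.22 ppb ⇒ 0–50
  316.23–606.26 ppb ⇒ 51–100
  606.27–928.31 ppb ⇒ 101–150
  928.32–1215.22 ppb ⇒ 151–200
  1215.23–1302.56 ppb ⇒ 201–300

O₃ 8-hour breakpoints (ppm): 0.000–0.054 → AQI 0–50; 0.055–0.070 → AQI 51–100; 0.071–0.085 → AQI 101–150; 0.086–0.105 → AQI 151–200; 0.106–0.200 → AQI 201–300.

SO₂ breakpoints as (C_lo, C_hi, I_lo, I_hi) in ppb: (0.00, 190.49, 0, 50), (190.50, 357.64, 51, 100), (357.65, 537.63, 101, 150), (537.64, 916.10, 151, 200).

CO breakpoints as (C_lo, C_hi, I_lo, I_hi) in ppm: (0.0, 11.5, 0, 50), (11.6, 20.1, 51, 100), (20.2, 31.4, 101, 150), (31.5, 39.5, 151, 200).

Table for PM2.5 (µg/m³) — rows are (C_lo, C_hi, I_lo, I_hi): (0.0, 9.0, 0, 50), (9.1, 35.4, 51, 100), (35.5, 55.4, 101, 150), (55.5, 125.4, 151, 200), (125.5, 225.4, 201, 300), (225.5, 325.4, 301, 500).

PM10: 324.55 lies in 279.96–405.49, so I_lo=101, I_hi=150, C_lo=279.96, C_hi=405.49.
(150−101)/(405.49−279.96) × (324.55−279.96) + 101 = 49/125.53 × 44.59 + 101 ≈ 118.41 → 118.
NO₂: 240.24 lies in 0.00–316.22, so I_lo=0, I_hi=50, C_lo=0.00, C_hi=316.22.
(50−0)/(316.22−0.00) × (240.24−0.00) + 0 = 50/316.22 × 240.24 + 0 ≈ 37.99 → 38.
O₃: 0.079 lies in 0.071–0.085, so I_lo=101, I_hi=150, C_lo=0.071, C_hi=0.085.
(150−101)/(0.085−0.071) × (0.079−0.071) + 101 = 49/0.014 × 0.008 + 101 ≈ 129.00 → 129.
SO₂ 656.67: bracket 537.64–916.10 → index 151–200; slope 49/378.46, offset 119.03.
AQI = 151 + 49/378.46·119.03 ≈ 166.41 ⇒ 166.
CO: 12.2 lies in 11.6–20.1, so I_lo=51, I_hi=100, C_lo=11.6, C_hi=20.1.
(100−51)/(20.1−11.6) × (12.2−11.6) + 51 = 49/8.5 × 0.6 + 51 ≈ 54.46 → 54.
PM2.5: 299.5 ∈ [225.5, 325.4] ↔ index [301, 500].
301 + (299.5−225.5)·(500−301)/(325.4−225.5) = 301 + 74.0·199/99.9 ≈ 448.41, so AQI = 448.
Sub-indices: PM10→118, NO₂→38, O₃→129, SO₂→166, CO→54, PM2.5→448. Ranked high→low: 448, 166, 129, 118, 54, 38. Second-highest sub-index = 166.

166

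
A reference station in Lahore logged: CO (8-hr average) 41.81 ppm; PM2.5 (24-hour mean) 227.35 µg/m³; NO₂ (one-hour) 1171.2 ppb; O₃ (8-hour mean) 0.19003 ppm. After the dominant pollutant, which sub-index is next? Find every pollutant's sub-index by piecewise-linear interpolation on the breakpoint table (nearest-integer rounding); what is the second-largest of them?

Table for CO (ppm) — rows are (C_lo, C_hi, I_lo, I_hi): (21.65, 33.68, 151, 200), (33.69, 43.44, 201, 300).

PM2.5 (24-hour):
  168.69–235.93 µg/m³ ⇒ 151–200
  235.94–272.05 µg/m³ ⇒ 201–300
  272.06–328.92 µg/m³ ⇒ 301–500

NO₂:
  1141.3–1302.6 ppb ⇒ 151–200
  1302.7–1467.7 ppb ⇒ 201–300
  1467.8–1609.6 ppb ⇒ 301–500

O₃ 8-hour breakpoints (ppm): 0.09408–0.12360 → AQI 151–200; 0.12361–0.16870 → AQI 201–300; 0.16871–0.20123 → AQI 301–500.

283

CO: 41.81 ∈ [33.69, 43.44] ↔ index [201, 300].
201 + (41.81−33.69)·(300−201)/(43.44−33.69) = 201 + 8.12·99/9.75 ≈ 283.45, so AQI = 283.
PM2.5 227.35: bracket 168.69–235.93 → index 151–200; slope 49/67.24, offset 58.66.
AQI = 151 + 49/67.24·58.66 ≈ 193.75 ⇒ 194.
NO₂: 1171.2 ∈ [1141.3, 1302.6] ↔ index [151, 200].
151 + (1171.2−1141.3)·(200−151)/(1302.6−1141.3) = 151 + 29.9·49/161.3 ≈ 160.08, so AQI = 160.
O₃: 0.19003 lies in 0.16871–0.20123, so I_lo=301, I_hi=500, C_lo=0.16871, C_hi=0.20123.
(500−301)/(0.20123−0.16871) × (0.19003−0.16871) + 301 = 199/0.03252 × 0.02132 + 301 ≈ 431.46 → 431.
Sub-indices: CO→283, PM2.5→194, NO₂→160, O₃→431. Ranked high→low: 431, 283, 194, 160. Second-highest sub-index = 283.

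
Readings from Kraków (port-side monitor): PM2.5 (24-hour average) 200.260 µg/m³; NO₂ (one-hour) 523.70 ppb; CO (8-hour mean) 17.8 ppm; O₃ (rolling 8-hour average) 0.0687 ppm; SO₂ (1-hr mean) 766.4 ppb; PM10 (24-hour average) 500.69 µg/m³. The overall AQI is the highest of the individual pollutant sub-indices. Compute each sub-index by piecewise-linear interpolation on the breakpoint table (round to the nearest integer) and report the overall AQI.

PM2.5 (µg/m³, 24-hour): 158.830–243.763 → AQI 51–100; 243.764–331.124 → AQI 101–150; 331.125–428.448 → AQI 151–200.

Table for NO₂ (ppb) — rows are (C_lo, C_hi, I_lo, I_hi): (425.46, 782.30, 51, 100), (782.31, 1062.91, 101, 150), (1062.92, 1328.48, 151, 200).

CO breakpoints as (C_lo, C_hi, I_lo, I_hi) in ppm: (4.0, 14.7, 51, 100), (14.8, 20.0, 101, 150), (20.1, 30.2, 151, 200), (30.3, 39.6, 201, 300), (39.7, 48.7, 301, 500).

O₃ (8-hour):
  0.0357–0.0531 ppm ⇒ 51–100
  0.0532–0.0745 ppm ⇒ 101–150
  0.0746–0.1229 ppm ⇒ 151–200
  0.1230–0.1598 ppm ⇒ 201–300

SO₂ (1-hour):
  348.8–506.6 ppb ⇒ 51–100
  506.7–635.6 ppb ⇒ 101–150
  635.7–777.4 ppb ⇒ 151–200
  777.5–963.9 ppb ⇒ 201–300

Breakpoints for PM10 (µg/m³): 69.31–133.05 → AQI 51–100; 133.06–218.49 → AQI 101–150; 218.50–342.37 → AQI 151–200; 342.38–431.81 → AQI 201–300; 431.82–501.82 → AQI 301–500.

PM2.5 200.260: bracket 158.830–243.763 → index 51–100; slope 49/84.933, offset 41.430.
AQI = 51 + 49/84.933·41.430 ≈ 74.90 ⇒ 75.
NO₂: 523.70 ∈ [425.46, 782.30] ↔ index [51, 100].
51 + (523.70−425.46)·(100−51)/(782.30−425.46) = 51 + 98.24·49/356.84 ≈ 64.49, so AQI = 64.
CO: 17.8 ∈ [14.8, 20.0] ↔ index [101, 150].
101 + (17.8−14.8)·(150−101)/(20.0−14.8) = 101 + 3.0·49/5.2 ≈ 129.27, so AQI = 129.
O₃: row 0.0532–0.0745 (AQI 101–150). (150−101)·(0.0687−0.0532)/(0.0745−0.0532) + 101 = 49·0.0155/0.0213 + 101 ≈ 136.66 → 137.
SO₂: 766.4 lies in 635.7–777.4, so I_lo=151, I_hi=200, C_lo=635.7, C_hi=777.4.
(200−151)/(777.4−635.7) × (766.4−635.7) + 151 = 49/141.7 × 130.7 + 151 ≈ 196.20 → 196.
PM10: 500.69 ∈ [431.82, 501.82] ↔ index [301, 500].
301 + (500.69−431.82)·(500−301)/(501.82−431.82) = 301 + 68.87·199/70.00 ≈ 496.79, so AQI = 497.
Sub-indices: PM2.5→75, NO₂→64, CO→129, O₃→137, SO₂→196, PM10→497. Overall AQI = max = 497; dominant pollutant is PM10.

497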